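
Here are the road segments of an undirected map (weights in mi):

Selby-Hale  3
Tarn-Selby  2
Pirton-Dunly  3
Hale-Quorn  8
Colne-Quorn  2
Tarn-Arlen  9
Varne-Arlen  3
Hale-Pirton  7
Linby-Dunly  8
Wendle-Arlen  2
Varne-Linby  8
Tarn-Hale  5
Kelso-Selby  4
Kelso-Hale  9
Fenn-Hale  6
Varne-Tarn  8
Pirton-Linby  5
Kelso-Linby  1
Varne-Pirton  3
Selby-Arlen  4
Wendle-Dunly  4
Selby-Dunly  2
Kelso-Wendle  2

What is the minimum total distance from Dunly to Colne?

Compare a few routes:
Dunly → Selby → Hale → Quorn → Colne: 2+3+8+2 = 15
Dunly → Pirton → Hale → Quorn → Colne: 3+7+8+2 = 20
Dunly → Selby → Tarn → Hale → Quorn → Colne: 2+2+5+8+2 = 19
Cheapest is Dunly → Selby → Hale → Quorn → Colne at 15 mi.

15 mi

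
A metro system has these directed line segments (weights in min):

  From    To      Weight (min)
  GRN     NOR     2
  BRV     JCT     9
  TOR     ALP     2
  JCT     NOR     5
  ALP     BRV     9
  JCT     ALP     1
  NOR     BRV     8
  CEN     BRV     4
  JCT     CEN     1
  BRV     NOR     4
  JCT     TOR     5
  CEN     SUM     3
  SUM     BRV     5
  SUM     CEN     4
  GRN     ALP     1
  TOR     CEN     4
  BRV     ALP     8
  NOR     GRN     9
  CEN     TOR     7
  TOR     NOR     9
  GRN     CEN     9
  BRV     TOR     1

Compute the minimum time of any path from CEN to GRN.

17 min

Shortest distances from CEN:
CEN: 0
SUM: 3  (via CEN)
BRV: 4  (via CEN)
TOR: 5  (via BRV)
ALP: 7  (via TOR)
NOR: 8  (via BRV)
JCT: 13  (via BRV)
GRN: 17  (via NOR)
Shortest route: CEN → BRV → NOR → GRN = 17 min.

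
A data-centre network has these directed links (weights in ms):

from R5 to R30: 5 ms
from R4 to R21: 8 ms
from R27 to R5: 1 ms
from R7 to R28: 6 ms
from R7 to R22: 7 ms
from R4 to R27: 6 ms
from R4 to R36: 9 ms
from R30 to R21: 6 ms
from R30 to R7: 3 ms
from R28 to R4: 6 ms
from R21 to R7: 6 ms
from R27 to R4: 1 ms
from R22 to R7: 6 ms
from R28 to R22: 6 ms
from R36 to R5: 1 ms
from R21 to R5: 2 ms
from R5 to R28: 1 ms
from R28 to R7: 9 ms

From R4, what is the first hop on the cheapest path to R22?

R27

Enumerating some paths:
R4 - R36 - R5 - R28 - R22: 9+1+1+6 = 17
R4 - R27 - R5 - R28 - R22: 6+1+1+6 = 14
R4 - R21 - R5 - R28 - R22: 8+2+1+6 = 17
The minimum is 14 ms via R4 - R27 - R5 - R28 - R22.
So from R4 the first move is to R27.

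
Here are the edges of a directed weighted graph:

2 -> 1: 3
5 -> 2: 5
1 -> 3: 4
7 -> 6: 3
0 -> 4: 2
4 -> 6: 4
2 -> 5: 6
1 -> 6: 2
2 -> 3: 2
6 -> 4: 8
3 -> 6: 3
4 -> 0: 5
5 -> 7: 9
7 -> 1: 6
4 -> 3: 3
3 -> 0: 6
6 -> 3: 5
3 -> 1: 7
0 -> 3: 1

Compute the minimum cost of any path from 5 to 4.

15

Enumerating some paths:
5 - 7 - 6 - 4: 9+3+8 = 20
5 - 2 - 3 - 0 - 4: 5+2+6+2 = 15
5 - 2 - 3 - 6 - 4: 5+2+3+8 = 18
5 - 2 - 1 - 6 - 4: 5+3+2+8 = 18
Cheapest is 5 - 2 - 3 - 0 - 4 at 15.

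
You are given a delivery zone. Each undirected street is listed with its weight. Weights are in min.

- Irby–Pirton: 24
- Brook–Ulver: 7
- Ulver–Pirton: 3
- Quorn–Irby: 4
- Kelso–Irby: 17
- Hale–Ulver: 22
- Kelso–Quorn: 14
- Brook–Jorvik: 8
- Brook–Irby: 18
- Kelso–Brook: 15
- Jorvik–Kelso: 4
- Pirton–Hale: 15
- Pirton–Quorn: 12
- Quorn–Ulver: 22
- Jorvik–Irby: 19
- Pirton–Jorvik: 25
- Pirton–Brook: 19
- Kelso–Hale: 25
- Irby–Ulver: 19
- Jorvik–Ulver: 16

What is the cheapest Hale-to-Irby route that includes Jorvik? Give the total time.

48 min

Best Hale to Jorvik: Hale → Kelso → Jorvik costing 29
Shortest Jorvik→Irby: Jorvik → Irby = 19
Total via Jorvik: 29 + 19 = 48 min.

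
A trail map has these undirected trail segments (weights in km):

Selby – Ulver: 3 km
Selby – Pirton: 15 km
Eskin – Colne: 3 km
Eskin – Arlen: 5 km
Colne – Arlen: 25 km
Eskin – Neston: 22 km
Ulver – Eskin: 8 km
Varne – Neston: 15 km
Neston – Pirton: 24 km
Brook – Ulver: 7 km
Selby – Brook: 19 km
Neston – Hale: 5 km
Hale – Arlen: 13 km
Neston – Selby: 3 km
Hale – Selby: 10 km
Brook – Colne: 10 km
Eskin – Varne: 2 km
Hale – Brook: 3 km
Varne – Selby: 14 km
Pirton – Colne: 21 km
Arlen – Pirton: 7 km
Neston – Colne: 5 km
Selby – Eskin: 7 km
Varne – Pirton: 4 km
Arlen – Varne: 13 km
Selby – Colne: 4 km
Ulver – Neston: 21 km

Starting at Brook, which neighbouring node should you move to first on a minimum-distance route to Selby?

Ulver

Candidate routes:
Brook - Hale - Neston - Selby: 3+5+3 = 11
Brook - Ulver - Selby: 7+3 = 10
The minimum is 10 km via Brook - Ulver - Selby.
So from Brook the first move is to Ulver.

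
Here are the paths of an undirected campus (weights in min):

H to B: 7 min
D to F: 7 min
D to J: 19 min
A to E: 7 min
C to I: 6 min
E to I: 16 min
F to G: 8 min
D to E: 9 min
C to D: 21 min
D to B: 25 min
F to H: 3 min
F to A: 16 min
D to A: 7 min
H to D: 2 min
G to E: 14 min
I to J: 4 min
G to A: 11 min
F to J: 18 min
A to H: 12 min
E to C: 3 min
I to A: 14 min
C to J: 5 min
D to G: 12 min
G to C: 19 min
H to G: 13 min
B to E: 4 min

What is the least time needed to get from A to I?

Enumerating some paths:
A → E → I: 7+16 = 23
A → I: 14 = 14
A → E → C → I: 7+3+6 = 16
A → E → C → J → I: 7+3+5+4 = 19
Cheapest is A → I at 14 min.

14 min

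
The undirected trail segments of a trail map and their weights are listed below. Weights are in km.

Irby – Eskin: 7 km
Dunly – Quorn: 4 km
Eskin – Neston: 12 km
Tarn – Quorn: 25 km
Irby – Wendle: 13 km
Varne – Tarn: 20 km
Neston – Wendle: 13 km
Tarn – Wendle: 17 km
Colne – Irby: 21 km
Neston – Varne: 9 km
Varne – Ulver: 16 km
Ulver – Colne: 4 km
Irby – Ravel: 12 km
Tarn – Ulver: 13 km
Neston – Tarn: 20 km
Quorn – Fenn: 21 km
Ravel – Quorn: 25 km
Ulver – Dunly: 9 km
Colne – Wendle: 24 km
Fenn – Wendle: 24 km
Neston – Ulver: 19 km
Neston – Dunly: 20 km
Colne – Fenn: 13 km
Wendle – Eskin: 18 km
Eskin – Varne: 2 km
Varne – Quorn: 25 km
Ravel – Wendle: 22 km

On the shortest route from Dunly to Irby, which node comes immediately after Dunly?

Candidate routes:
Dunly - Ulver - Colne - Irby: 9+4+21 = 34
Dunly - Quorn - Varne - Eskin - Irby: 4+25+2+7 = 38
The minimum is 34 km via Dunly - Ulver - Colne - Irby.
So from Dunly the first move is to Ulver.

Ulver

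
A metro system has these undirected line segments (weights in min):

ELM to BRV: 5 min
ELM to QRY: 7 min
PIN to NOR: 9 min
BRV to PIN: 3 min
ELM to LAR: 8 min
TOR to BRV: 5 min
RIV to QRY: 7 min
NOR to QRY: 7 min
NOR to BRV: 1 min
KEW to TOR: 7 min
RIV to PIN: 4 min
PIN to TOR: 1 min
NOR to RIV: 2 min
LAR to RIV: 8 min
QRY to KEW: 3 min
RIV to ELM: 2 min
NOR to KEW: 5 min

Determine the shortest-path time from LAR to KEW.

15 min

Running Dijkstra from LAR:
LAR: 0
ELM: 8  (via LAR)
RIV: 8  (via LAR)
NOR: 10  (via RIV)
BRV: 11  (via NOR)
PIN: 12  (via RIV)
TOR: 13  (via PIN)
KEW: 15  (via NOR)
Shortest route: LAR → RIV → NOR → KEW = 15 min.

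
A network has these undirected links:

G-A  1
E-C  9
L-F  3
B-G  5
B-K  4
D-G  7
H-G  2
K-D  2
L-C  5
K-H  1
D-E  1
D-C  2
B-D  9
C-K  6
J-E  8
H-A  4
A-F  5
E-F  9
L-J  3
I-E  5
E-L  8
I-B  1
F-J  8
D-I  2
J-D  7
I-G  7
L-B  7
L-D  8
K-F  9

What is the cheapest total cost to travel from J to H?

Running Dijkstra from J:
J: 0
L: 3  (via J)
F: 6  (via L)
D: 7  (via J)
C: 8  (via L)
E: 8  (via J)
I: 9  (via D)
K: 9  (via D)
B: 10  (via L)
H: 10  (via K)
Shortest route: J–D–K–H = 10.

10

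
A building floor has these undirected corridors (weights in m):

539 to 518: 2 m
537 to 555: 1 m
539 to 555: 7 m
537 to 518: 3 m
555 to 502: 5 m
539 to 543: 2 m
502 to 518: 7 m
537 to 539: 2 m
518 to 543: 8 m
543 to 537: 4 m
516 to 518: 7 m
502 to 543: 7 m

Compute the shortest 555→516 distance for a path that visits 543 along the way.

Shortest 555→543: 555–537–543 = 5
Best 543 to 516: 543–539–518–516 costing 11
Total via 543: 5 + 11 = 16 m.

16 m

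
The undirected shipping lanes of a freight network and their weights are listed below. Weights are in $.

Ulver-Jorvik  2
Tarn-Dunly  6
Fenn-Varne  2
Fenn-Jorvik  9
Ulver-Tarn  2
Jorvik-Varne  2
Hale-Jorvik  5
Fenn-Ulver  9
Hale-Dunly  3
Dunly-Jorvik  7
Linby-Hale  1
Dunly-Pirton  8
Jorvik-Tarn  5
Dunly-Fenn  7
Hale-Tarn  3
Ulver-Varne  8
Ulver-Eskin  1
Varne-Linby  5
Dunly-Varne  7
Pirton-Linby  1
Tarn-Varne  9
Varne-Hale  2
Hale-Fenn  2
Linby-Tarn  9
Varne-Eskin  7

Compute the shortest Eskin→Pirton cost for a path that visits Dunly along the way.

Shortest Eskin→Dunly: Eskin → Ulver → Tarn → Dunly = 9
Best Dunly to Pirton: Dunly → Hale → Linby → Pirton costing 5
Total via Dunly: 9 + 5 = $14.

$14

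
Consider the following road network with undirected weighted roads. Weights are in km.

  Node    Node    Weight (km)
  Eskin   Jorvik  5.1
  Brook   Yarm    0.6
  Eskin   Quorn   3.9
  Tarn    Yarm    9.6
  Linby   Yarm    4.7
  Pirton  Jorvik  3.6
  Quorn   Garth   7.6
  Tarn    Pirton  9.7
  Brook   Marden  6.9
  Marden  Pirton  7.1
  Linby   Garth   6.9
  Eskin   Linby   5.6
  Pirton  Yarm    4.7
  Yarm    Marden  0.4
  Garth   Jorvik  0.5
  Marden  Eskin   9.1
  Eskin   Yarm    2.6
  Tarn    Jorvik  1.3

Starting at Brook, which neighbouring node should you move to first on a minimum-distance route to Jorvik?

Compare a few routes:
Brook → Yarm → Tarn → Jorvik: 0.6+9.6+1.3 = 11.5
Brook → Yarm → Pirton → Jorvik: 0.6+4.7+3.6 = 8.9
Brook → Yarm → Eskin → Jorvik: 0.6+2.6+5.1 = 8.3
Cheapest is Brook → Yarm → Eskin → Jorvik at 8.3 km.
So from Brook the first move is to Yarm.

Yarm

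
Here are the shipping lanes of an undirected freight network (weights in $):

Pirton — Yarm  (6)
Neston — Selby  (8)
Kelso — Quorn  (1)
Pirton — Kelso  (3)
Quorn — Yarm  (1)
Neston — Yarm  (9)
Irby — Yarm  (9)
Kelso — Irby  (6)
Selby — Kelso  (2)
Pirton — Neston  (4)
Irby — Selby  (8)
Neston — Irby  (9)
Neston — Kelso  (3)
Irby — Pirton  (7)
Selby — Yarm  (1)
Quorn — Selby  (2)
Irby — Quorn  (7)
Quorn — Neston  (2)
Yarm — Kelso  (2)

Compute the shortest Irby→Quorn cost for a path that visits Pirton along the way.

$11

Shortest Irby→Pirton: Irby–Pirton = 7
Shortest Pirton→Quorn: Pirton–Kelso–Quorn = 4
Total via Pirton: 7 + 4 = $11.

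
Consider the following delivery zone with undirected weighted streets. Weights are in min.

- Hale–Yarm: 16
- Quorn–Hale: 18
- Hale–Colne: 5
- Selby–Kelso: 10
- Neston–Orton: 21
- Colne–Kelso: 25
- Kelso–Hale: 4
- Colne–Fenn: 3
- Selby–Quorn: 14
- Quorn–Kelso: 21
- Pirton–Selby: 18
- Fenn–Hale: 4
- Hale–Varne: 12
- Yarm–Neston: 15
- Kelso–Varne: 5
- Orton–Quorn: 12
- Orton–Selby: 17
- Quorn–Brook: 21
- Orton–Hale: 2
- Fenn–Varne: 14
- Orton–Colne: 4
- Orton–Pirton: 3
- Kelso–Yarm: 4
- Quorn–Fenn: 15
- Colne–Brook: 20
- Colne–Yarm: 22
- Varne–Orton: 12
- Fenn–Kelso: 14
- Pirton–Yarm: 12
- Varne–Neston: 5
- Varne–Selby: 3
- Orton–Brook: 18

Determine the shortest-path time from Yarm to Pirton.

12 min

Settle nodes by increasing distance from Yarm:
Yarm: 0
Kelso: 4  (via Yarm)
Hale: 8  (via Kelso)
Varne: 9  (via Kelso)
Orton: 10  (via Hale)
Selby: 12  (via Varne)
Pirton: 12  (via Yarm)
Shortest route: Yarm–Pirton = 12 min.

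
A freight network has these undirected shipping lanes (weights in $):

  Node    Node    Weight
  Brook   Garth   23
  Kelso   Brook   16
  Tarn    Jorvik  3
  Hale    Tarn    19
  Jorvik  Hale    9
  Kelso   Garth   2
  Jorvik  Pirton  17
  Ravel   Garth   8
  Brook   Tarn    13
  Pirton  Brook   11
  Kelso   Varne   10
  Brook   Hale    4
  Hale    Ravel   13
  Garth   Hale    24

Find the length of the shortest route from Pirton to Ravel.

$28

Settle nodes by increasing distance from Pirton:
Pirton: 0
Brook: 11  (via Pirton)
Hale: 15  (via Brook)
Jorvik: 17  (via Pirton)
Tarn: 20  (via Jorvik)
Kelso: 27  (via Brook)
Ravel: 28  (via Hale)
Shortest route: Pirton–Brook–Hale–Ravel = $28.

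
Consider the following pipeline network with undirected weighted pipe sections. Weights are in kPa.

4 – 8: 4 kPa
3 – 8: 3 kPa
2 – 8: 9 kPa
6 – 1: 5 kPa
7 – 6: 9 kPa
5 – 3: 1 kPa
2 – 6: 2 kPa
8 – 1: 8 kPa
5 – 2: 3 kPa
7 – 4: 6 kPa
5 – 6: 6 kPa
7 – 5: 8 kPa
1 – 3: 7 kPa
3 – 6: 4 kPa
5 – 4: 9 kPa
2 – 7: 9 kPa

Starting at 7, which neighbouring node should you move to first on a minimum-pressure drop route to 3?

Enumerating some paths:
7 → 5 → 3: 8+1 = 9
7 → 4 → 8 → 3: 6+4+3 = 13
The minimum is 9 kPa via 7 → 5 → 3.
So from 7 the first move is to 5.

5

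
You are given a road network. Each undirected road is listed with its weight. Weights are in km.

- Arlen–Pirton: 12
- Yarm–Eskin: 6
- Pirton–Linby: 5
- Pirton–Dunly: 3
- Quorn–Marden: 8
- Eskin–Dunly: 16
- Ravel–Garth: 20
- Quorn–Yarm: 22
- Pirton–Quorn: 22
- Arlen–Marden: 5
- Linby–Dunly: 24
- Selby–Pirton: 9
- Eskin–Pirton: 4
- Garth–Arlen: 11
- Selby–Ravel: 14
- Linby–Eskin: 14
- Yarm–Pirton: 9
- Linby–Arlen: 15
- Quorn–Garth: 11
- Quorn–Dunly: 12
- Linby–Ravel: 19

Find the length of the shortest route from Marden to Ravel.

Enumerating some paths:
Marden–Arlen–Garth–Ravel: 5+11+20 = 36
Marden–Arlen–Linby–Ravel: 5+15+19 = 39
Marden–Quorn–Garth–Ravel: 8+11+20 = 39
The minimum is 36 km via Marden–Arlen–Garth–Ravel.

36 km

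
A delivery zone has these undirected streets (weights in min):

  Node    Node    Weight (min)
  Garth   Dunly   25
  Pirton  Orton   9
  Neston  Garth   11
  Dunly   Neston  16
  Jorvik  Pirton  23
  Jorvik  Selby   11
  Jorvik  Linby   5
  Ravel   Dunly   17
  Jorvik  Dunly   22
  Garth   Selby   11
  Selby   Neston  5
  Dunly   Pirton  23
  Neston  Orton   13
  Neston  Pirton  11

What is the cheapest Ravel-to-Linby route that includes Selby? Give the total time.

Shortest Ravel→Selby: Ravel → Dunly → Neston → Selby = 38
Shortest Selby→Linby: Selby → Jorvik → Linby = 16
Total via Selby: 38 + 16 = 54 min.

54 min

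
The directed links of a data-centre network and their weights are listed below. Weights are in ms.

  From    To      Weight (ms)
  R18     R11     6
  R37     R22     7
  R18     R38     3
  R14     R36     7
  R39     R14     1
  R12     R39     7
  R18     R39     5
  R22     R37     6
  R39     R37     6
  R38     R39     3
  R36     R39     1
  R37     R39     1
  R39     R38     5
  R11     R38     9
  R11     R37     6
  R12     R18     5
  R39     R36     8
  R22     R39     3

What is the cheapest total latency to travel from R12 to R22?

Shortest distances from R12:
R12: 0
R18: 5  (via R12)
R39: 7  (via R12)
R38: 8  (via R18)
R14: 8  (via R39)
R11: 11  (via R18)
R37: 13  (via R39)
R36: 15  (via R39)
R22: 20  (via R37)
Shortest route: R12 → R39 → R37 → R22 = 20 ms.

20 ms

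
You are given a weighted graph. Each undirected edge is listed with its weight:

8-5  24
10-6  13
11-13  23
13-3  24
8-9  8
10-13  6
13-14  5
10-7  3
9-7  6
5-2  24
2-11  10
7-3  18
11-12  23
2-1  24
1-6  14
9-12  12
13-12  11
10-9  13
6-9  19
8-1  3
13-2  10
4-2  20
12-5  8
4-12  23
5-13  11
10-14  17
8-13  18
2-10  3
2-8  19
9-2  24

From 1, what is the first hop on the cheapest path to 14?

Compare a few routes:
1–8–9–7–10–13–14: 3+8+6+3+6+5 = 31
1–8–13–14: 3+18+5 = 26
1–8–9–10–13–14: 3+8+13+6+5 = 35
Cheapest is 1–8–13–14 at 26.
So from 1 the first move is to 8.

8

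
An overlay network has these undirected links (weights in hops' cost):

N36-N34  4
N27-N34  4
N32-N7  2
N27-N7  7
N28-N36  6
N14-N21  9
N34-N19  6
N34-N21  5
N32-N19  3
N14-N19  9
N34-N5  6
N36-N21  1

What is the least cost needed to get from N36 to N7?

Running Dijkstra from N36:
N36: 0
N21: 1  (via N36)
N34: 4  (via N36)
N28: 6  (via N36)
N27: 8  (via N34)
N19: 10  (via N34)
N5: 10  (via N34)
N14: 10  (via N21)
N32: 13  (via N19)
N7: 15  (via N27)
Shortest route: N36–N34–N27–N7 = 15 hops' cost.

15 hops' cost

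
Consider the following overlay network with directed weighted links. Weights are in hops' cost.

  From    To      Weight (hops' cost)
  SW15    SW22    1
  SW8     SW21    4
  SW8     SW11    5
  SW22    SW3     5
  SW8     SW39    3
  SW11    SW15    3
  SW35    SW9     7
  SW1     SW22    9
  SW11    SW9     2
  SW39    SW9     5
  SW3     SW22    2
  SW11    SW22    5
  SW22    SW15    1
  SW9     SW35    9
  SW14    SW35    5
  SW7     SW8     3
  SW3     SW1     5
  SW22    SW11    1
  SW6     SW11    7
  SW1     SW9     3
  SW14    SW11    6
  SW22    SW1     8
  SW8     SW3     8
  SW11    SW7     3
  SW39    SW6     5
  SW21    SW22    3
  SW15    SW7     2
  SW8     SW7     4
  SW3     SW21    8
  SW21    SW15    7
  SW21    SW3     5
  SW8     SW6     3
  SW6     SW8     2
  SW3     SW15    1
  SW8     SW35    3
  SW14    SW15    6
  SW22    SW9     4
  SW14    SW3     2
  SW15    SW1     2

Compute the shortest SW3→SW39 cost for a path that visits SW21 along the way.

Best SW3 to SW21: SW3 → SW21 costing 8
Best SW21 to SW39: SW21 → SW22 → SW15 → SW7 → SW8 → SW39 costing 12
Total via SW21: 8 + 12 = 20 hops' cost.

20 hops' cost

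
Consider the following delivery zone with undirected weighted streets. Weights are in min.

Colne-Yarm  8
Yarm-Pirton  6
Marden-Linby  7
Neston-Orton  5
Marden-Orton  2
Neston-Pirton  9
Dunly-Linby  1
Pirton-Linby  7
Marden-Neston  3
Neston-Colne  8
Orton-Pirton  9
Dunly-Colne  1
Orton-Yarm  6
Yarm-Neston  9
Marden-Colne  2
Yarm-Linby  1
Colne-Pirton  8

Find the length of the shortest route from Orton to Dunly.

Shortest distances from Orton:
Orton: 0
Marden: 2  (via Orton)
Colne: 4  (via Marden)
Dunly: 5  (via Colne)
Shortest route: Orton → Marden → Colne → Dunly = 5 min.

5 min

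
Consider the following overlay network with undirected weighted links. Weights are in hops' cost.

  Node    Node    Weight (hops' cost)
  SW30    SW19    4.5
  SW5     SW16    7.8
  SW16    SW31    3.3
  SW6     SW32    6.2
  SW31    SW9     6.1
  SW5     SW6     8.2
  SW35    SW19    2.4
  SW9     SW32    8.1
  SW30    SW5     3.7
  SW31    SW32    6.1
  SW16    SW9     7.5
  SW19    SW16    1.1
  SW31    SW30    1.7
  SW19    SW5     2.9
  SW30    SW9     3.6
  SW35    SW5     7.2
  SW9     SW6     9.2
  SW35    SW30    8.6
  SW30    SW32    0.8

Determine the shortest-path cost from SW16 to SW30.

Settle nodes by increasing distance from SW16:
SW16: 0
SW19: 1.1  (via SW16)
SW31: 3.3  (via SW16)
SW35: 3.5  (via SW19)
SW5: 4  (via SW19)
SW30: 5  (via SW31)
Shortest route: SW16–SW31–SW30 = 5 hops' cost.

5 hops' cost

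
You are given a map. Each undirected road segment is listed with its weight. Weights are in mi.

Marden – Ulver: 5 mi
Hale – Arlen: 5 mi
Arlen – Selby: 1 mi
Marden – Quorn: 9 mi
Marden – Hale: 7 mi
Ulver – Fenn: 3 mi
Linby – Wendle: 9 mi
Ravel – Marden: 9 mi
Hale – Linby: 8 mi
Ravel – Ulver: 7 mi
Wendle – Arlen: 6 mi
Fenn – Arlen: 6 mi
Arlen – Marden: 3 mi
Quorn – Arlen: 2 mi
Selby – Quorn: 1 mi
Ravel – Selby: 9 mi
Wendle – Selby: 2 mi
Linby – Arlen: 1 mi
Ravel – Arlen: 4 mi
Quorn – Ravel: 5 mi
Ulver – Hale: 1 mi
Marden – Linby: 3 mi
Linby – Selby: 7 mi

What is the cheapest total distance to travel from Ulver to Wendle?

Settle nodes by increasing distance from Ulver:
Ulver: 0
Hale: 1  (via Ulver)
Fenn: 3  (via Ulver)
Marden: 5  (via Ulver)
Arlen: 6  (via Hale)
Selby: 7  (via Arlen)
Ravel: 7  (via Ulver)
Linby: 7  (via Arlen)
Quorn: 8  (via Arlen)
Wendle: 9  (via Selby)
Shortest route: Ulver–Hale–Arlen–Selby–Wendle = 9 mi.

9 mi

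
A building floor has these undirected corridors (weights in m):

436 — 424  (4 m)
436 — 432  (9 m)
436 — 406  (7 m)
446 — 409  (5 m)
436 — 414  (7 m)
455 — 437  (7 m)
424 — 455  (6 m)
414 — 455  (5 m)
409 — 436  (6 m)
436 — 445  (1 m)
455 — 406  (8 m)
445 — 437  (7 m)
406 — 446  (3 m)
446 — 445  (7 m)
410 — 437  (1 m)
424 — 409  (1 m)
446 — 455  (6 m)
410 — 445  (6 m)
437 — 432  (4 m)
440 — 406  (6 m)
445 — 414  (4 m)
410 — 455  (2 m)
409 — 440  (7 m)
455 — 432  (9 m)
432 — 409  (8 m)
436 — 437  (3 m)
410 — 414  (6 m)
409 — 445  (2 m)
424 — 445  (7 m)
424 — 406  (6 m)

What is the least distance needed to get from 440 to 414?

Settle nodes by increasing distance from 440:
440: 0
406: 6  (via 440)
409: 7  (via 440)
424: 8  (via 409)
446: 9  (via 406)
445: 9  (via 409)
436: 10  (via 445)
437: 13  (via 436)
414: 13  (via 445)
Shortest route: 440–409–445–414 = 13 m.

13 m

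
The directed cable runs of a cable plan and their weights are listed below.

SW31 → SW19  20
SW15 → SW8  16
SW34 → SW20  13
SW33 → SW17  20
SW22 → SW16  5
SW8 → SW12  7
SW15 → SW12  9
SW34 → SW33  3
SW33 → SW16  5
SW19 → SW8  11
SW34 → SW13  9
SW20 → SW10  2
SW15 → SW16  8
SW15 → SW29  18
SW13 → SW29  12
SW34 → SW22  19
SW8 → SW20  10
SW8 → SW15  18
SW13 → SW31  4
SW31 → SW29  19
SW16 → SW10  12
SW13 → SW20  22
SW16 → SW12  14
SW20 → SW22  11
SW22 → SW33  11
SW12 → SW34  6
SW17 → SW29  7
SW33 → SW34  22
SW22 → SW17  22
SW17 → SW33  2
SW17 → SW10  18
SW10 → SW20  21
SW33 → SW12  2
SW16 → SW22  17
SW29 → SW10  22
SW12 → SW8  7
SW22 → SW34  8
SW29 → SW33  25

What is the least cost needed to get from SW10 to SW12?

45

Running Dijkstra from SW10:
SW10: 0
SW20: 21  (via SW10)
SW22: 32  (via SW20)
SW16: 37  (via SW22)
SW34: 40  (via SW22)
SW33: 43  (via SW22)
SW12: 45  (via SW33)
Shortest route: SW10–SW20–SW22–SW33–SW12 = 45.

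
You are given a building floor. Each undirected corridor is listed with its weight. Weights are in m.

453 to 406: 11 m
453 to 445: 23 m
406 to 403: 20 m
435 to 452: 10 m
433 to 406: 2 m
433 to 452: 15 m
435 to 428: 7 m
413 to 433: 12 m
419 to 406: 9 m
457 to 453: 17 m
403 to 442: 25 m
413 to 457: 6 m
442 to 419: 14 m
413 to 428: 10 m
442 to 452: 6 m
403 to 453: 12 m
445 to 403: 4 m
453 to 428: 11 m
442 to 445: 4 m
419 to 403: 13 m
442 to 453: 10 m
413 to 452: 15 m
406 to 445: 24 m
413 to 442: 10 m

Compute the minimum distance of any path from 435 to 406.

27 m

Compare a few routes:
435–452–433–406: 10+15+2 = 27
435–428–413–433–406: 7+10+12+2 = 31
435–428–453–406: 7+11+11 = 29
The minimum is 27 m via 435–452–433–406.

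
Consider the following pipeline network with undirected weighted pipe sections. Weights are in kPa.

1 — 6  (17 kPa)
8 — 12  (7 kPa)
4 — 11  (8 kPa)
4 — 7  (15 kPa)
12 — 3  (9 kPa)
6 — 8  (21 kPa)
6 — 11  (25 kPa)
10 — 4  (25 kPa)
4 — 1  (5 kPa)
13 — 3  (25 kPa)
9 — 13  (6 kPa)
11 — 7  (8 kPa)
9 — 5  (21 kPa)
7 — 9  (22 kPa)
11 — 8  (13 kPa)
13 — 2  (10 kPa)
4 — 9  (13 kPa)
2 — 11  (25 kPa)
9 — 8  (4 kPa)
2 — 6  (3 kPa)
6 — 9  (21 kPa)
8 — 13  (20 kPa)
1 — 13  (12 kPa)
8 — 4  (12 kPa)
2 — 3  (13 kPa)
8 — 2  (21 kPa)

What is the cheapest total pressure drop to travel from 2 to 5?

Enumerating some paths:
2–13–9–5: 10+6+21 = 37
2–8–9–5: 21+4+21 = 46
2–6–8–9–5: 3+21+4+21 = 49
2–6–9–5: 3+21+21 = 45
The minimum is 37 kPa via 2–13–9–5.

37 kPa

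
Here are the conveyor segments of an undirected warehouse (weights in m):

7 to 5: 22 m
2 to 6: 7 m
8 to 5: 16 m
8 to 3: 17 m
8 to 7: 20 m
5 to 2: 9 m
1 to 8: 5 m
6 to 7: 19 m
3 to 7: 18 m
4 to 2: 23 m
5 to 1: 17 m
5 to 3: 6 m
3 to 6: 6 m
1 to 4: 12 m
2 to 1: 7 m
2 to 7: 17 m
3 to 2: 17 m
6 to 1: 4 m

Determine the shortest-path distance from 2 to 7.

Shortest distances from 2:
2: 0
1: 7  (via 2)
6: 7  (via 2)
5: 9  (via 2)
8: 12  (via 1)
3: 13  (via 6)
7: 17  (via 2)
Shortest route: 2–7 = 17 m.

17 m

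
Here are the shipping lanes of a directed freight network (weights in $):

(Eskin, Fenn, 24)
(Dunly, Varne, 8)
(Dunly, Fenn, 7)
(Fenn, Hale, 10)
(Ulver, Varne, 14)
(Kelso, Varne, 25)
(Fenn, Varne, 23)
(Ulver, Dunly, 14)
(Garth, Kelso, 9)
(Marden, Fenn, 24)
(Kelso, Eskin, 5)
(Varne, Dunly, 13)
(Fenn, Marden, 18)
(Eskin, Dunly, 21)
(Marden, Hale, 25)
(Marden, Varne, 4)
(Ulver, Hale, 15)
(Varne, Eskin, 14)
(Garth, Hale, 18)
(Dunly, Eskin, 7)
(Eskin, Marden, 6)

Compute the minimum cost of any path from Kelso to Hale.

Enumerating some paths:
Kelso–Eskin–Marden–Hale: 5+6+25 = 36
Kelso–Eskin–Marden–Varne–Dunly–Fenn–Hale: 5+6+4+13+7+10 = 45
Kelso–Eskin–Dunly–Fenn–Hale: 5+21+7+10 = 43
Kelso–Eskin–Fenn–Hale: 5+24+10 = 39
Cheapest is Kelso–Eskin–Marden–Hale at $36.

$36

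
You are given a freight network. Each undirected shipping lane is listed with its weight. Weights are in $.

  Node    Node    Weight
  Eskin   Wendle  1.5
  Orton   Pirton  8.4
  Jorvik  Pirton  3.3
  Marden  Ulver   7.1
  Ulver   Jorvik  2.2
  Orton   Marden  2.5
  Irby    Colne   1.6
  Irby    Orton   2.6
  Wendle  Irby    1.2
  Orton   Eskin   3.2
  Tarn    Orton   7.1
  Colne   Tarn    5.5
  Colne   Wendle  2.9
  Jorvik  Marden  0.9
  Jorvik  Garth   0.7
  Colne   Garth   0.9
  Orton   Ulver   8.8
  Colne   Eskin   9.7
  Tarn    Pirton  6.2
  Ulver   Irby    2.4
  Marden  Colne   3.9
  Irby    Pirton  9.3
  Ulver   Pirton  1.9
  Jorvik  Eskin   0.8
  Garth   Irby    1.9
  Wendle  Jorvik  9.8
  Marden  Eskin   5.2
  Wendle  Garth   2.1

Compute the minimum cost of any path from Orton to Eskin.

Settle nodes by increasing distance from Orton:
Orton: 0
Marden: 2.5  (via Orton)
Irby: 2.6  (via Orton)
Eskin: 3.2  (via Orton)
Shortest route: Orton–Eskin = $3.2.

$3.2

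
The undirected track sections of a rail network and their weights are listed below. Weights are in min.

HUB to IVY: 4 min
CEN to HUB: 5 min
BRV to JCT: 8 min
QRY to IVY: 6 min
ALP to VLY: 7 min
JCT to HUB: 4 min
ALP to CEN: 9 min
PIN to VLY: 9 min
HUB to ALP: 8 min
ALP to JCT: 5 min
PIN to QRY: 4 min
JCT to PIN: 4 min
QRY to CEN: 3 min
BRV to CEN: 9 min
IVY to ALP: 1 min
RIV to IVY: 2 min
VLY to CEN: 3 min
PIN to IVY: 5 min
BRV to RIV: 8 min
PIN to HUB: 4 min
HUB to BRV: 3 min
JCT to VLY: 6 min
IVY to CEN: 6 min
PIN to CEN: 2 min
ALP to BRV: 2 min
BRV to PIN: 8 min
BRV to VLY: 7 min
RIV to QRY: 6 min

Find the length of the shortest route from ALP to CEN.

7 min

Settle nodes by increasing distance from ALP:
ALP: 0
IVY: 1  (via ALP)
BRV: 2  (via ALP)
RIV: 3  (via IVY)
HUB: 5  (via IVY)
JCT: 5  (via ALP)
PIN: 6  (via IVY)
QRY: 7  (via IVY)
CEN: 7  (via IVY)
Shortest route: ALP → IVY → CEN = 7 min.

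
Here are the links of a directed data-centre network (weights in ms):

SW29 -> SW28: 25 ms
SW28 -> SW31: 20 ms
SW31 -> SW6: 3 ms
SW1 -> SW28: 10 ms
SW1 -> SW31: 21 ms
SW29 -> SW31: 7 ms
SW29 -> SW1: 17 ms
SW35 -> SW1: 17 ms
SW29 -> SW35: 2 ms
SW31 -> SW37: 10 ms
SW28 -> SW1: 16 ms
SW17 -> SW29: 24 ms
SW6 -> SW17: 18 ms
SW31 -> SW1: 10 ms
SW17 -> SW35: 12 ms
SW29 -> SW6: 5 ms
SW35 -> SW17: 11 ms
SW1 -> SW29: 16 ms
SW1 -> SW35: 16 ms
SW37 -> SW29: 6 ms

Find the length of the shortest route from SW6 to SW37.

Settle nodes by increasing distance from SW6:
SW6: 0
SW17: 18  (via SW6)
SW35: 30  (via SW17)
SW29: 42  (via SW17)
SW1: 47  (via SW35)
SW31: 49  (via SW29)
SW28: 57  (via SW1)
SW37: 59  (via SW31)
Shortest route: SW6–SW17–SW29–SW31–SW37 = 59 ms.

59 ms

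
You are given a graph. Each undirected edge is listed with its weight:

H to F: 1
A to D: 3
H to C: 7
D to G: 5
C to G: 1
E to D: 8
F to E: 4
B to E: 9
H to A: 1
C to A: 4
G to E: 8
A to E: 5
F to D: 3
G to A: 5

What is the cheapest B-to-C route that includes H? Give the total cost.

19

Best B to H: B–E–F–H costing 14
Best H to C: H–A–C costing 5
Total via H: 14 + 5 = 19.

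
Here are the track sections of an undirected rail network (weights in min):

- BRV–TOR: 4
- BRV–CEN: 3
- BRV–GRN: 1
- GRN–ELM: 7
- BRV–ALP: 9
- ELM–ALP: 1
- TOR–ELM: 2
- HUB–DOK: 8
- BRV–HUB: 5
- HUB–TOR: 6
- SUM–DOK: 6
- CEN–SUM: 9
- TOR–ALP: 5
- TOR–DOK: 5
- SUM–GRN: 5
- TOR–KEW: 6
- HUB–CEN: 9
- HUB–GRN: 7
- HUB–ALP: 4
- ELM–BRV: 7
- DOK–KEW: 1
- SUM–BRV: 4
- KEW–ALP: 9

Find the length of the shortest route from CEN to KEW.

Shortest distances from CEN:
CEN: 0
BRV: 3  (via CEN)
GRN: 4  (via BRV)
TOR: 7  (via BRV)
SUM: 7  (via BRV)
HUB: 8  (via BRV)
ELM: 9  (via TOR)
ALP: 10  (via ELM)
DOK: 12  (via TOR)
KEW: 13  (via TOR)
Shortest route: CEN–BRV–TOR–KEW = 13 min.

13 min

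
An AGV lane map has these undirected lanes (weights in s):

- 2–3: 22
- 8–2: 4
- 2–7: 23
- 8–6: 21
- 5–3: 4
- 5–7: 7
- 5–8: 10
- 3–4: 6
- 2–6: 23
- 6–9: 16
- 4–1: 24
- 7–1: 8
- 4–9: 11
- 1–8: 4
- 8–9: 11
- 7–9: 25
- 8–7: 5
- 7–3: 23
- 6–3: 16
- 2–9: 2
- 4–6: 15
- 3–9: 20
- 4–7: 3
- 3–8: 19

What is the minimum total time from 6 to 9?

16 s

Candidate routes:
6 → 8 → 2 → 9: 21+4+2 = 27
6 → 4 → 9: 15+11 = 26
6 → 9: 16 = 16
6 → 2 → 9: 23+2 = 25
Cheapest is 6 → 9 at 16 s.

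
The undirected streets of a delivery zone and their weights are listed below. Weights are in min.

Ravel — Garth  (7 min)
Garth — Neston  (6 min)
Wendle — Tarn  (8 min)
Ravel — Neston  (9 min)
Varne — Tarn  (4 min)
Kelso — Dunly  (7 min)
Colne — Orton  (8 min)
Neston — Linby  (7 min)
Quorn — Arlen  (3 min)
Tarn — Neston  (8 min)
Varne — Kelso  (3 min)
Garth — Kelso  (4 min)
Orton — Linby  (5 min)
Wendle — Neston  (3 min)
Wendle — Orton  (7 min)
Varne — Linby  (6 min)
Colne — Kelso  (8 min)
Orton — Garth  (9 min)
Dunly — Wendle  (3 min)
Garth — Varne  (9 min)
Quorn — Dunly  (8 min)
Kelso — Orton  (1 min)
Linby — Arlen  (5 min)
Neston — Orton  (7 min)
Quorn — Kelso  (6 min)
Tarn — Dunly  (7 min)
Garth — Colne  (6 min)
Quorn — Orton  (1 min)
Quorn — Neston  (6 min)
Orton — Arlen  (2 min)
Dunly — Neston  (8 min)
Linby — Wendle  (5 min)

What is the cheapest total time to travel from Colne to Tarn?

Compare a few routes:
Colne - Kelso - Varne - Tarn: 8+3+4 = 15
Colne - Garth - Kelso - Varne - Tarn: 6+4+3+4 = 17
Colne - Garth - Varne - Tarn: 6+9+4 = 19
Colne - Orton - Kelso - Varne - Tarn: 8+1+3+4 = 16
Cheapest is Colne - Kelso - Varne - Tarn at 15 min.

15 min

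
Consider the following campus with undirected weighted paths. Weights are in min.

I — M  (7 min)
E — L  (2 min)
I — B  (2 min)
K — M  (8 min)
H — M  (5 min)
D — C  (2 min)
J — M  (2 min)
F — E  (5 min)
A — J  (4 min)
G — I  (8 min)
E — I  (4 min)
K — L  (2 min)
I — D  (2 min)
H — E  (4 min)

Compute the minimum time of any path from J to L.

12 min

Compare a few routes:
J - M - K - L: 2+8+2 = 12
J - M - H - E - L: 2+5+4+2 = 13
J - M - I - E - L: 2+7+4+2 = 15
Cheapest is J - M - K - L at 12 min.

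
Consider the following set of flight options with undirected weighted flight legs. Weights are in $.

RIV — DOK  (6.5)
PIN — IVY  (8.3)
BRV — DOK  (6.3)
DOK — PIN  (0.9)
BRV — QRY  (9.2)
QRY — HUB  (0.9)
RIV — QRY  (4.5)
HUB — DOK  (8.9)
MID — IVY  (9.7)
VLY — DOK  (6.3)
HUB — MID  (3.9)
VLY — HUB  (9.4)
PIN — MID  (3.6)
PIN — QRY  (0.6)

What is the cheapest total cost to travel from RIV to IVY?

Enumerating some paths:
RIV - QRY - PIN - IVY: 4.5+0.6+8.3 = 13.4
RIV - QRY - PIN - MID - IVY: 4.5+0.6+3.6+9.7 = 18.4
RIV - DOK - PIN - IVY: 6.5+0.9+8.3 = 15.7
RIV - QRY - HUB - MID - IVY: 4.5+0.9+3.9+9.7 = 19
Cheapest is RIV - QRY - PIN - IVY at $13.4.

$13.4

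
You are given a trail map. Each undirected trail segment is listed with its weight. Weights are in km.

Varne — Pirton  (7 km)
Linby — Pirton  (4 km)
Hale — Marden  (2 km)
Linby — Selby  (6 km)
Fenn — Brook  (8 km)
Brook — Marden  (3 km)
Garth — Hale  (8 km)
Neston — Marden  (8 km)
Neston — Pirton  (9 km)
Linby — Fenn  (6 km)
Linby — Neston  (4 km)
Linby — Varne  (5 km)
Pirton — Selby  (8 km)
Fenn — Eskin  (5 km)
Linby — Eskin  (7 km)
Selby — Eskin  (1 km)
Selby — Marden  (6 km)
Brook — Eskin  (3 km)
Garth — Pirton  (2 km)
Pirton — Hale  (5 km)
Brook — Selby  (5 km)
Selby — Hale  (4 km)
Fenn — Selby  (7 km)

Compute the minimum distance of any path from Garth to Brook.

12 km

Settle nodes by increasing distance from Garth:
Garth: 0
Pirton: 2  (via Garth)
Linby: 6  (via Pirton)
Hale: 7  (via Pirton)
Marden: 9  (via Hale)
Varne: 9  (via Pirton)
Neston: 10  (via Linby)
Selby: 10  (via Pirton)
Eskin: 11  (via Selby)
Brook: 12  (via Marden)
Shortest route: Garth → Pirton → Hale → Marden → Brook = 12 km.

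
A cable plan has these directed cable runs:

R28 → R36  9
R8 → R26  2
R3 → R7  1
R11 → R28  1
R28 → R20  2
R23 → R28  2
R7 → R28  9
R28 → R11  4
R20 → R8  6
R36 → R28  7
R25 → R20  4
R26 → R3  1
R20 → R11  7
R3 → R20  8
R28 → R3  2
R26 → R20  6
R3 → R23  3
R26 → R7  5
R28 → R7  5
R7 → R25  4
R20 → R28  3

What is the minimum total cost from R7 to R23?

Shortest distances from R7:
R7: 0
R25: 4  (via R7)
R20: 8  (via R25)
R28: 9  (via R7)
R3: 11  (via R28)
R11: 13  (via R28)
R8: 14  (via R20)
R23: 14  (via R3)
Shortest route: R7 → R28 → R3 → R23 = 14.

14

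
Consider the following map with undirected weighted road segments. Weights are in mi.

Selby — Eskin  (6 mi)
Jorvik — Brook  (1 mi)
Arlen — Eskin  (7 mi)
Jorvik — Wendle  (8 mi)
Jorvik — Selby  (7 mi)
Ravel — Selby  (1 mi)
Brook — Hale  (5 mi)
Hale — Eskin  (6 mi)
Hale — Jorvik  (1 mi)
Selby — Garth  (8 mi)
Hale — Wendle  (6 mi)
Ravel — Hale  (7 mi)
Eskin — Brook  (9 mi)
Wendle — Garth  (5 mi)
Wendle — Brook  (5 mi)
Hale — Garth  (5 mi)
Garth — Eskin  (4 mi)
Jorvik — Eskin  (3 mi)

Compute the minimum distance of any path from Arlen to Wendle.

16 mi

Candidate routes:
Arlen → Eskin → Jorvik → Hale → Wendle: 7+3+1+6 = 17
Arlen → Eskin → Garth → Wendle: 7+4+5 = 16
The minimum is 16 mi via Arlen → Eskin → Garth → Wendle.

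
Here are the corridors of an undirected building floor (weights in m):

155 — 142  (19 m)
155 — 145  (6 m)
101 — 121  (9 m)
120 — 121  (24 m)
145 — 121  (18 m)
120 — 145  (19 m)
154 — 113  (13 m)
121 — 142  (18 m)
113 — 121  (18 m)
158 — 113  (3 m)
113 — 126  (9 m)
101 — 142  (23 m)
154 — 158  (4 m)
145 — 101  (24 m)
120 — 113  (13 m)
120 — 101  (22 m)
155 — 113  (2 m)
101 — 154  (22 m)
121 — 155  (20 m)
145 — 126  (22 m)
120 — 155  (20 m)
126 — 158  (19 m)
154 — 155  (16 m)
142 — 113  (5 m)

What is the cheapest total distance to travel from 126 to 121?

Enumerating some paths:
126 → 113 → 155 → 121: 9+2+20 = 31
126 → 113 → 142 → 121: 9+5+18 = 32
126 → 113 → 121: 9+18 = 27
The minimum is 27 m via 126 → 113 → 121.

27 m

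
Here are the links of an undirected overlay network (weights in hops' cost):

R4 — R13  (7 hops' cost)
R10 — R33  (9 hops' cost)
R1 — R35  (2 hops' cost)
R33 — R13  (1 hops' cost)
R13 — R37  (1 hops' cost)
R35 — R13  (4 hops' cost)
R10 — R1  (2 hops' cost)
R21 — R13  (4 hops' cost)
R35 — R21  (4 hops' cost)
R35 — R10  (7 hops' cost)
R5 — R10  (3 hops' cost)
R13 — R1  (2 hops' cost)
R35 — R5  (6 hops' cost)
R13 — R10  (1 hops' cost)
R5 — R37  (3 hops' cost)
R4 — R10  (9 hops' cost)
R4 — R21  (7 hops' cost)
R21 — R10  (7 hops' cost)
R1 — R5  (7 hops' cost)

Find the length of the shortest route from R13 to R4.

Compare a few routes:
R13 → R10 → R4: 1+9 = 10
R13 → R4: 7 = 7
The minimum is 7 hops' cost via R13 → R4.

7 hops' cost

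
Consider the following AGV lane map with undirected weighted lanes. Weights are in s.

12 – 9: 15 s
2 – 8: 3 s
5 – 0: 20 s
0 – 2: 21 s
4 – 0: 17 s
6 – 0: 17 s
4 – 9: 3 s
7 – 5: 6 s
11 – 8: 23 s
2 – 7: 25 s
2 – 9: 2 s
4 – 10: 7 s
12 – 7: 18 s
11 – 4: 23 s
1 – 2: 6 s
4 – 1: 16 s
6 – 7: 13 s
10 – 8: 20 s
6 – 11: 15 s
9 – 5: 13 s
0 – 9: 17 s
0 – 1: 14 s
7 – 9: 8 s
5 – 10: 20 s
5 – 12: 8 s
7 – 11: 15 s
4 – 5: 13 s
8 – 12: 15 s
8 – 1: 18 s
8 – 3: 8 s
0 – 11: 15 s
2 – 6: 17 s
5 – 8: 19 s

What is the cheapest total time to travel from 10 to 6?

Settle nodes by increasing distance from 10:
10: 0
4: 7  (via 10)
9: 10  (via 4)
2: 12  (via 9)
8: 15  (via 2)
1: 18  (via 2)
7: 18  (via 9)
5: 20  (via 10)
3: 23  (via 8)
0: 24  (via 4)
12: 25  (via 9)
6: 29  (via 2)
Shortest route: 10–4–9–2–6 = 29 s.

29 s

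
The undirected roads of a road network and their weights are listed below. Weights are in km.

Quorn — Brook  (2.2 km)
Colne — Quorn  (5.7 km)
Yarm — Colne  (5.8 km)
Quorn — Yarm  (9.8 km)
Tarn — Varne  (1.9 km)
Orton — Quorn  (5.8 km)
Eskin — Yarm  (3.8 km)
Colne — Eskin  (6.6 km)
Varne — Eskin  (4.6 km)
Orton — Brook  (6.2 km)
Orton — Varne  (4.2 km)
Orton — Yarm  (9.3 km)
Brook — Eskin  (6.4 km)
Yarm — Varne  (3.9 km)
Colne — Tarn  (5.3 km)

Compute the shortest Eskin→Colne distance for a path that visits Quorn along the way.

14.3 km

Shortest Eskin→Quorn: Eskin → Brook → Quorn = 8.6
Best Quorn to Colne: Quorn → Colne costing 5.7
Total via Quorn: 8.6 + 5.7 = 14.3 km.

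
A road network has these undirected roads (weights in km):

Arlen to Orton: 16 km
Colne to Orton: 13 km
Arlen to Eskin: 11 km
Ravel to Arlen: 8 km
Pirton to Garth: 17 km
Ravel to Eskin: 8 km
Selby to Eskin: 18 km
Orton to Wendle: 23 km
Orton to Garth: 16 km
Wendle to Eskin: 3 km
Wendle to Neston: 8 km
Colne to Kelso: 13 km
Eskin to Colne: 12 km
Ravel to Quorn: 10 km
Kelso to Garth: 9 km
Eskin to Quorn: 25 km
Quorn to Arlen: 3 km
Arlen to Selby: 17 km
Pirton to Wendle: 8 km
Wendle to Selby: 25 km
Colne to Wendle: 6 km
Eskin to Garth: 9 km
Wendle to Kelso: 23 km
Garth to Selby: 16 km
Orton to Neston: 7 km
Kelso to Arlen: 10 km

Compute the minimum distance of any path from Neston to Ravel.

19 km

Shortest distances from Neston:
Neston: 0
Orton: 7  (via Neston)
Wendle: 8  (via Neston)
Eskin: 11  (via Wendle)
Colne: 14  (via Wendle)
Pirton: 16  (via Wendle)
Ravel: 19  (via Eskin)
Shortest route: Neston → Wendle → Eskin → Ravel = 19 km.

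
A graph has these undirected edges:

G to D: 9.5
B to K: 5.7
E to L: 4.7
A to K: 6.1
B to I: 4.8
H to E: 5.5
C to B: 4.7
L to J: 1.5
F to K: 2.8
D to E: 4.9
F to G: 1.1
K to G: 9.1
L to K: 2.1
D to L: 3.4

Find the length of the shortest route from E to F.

Settle nodes by increasing distance from E:
E: 0
L: 4.7  (via E)
D: 4.9  (via E)
H: 5.5  (via E)
J: 6.2  (via L)
K: 6.8  (via L)
F: 9.6  (via K)
Shortest route: E–L–K–F = 9.6.

9.6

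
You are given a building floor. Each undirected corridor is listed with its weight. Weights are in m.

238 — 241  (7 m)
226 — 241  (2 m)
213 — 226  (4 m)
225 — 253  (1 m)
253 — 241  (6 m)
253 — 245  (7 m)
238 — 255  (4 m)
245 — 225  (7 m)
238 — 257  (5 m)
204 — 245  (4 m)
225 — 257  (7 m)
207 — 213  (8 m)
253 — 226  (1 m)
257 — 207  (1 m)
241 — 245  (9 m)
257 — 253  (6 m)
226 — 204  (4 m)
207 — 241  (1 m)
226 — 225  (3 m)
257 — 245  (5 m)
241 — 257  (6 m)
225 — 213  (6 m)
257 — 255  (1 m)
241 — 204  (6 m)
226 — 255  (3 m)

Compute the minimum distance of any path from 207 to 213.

Settle nodes by increasing distance from 207:
207: 0
257: 1  (via 207)
241: 1  (via 207)
255: 2  (via 257)
226: 3  (via 241)
253: 4  (via 226)
225: 5  (via 253)
245: 6  (via 257)
238: 6  (via 257)
213: 7  (via 226)
Shortest route: 207 → 241 → 226 → 213 = 7 m.

7 m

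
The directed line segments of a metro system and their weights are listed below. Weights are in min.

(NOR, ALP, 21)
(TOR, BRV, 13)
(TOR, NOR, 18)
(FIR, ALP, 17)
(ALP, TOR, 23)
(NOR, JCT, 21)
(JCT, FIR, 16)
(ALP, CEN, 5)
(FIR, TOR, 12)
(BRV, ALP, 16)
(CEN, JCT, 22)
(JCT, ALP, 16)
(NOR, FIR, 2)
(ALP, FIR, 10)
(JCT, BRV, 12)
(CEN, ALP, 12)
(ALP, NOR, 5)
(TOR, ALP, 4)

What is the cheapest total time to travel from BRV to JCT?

42 min

Shortest distances from BRV:
BRV: 0
ALP: 16  (via BRV)
NOR: 21  (via ALP)
CEN: 21  (via ALP)
FIR: 23  (via NOR)
TOR: 35  (via FIR)
JCT: 42  (via NOR)
Shortest route: BRV–ALP–NOR–JCT = 42 min.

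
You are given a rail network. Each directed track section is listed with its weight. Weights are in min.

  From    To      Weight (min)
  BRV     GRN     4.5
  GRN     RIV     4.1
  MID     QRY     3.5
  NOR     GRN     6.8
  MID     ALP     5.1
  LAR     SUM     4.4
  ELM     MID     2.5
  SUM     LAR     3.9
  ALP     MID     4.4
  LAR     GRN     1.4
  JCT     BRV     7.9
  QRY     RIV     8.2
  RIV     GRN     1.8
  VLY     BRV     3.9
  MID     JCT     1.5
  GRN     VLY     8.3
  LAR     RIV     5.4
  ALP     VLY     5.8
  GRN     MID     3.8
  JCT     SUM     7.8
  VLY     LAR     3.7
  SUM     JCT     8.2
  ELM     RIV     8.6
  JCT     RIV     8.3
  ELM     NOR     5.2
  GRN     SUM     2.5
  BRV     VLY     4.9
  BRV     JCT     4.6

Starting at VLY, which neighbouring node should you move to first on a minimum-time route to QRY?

Compare a few routes:
VLY - BRV - GRN - MID - QRY: 3.9+4.5+3.8+3.5 = 15.7
VLY - LAR - RIV - GRN - MID - QRY: 3.7+5.4+1.8+3.8+3.5 = 18.2
VLY - BRV - JCT - RIV - GRN - MID - QRY: 3.9+4.6+8.3+1.8+3.8+3.5 = 25.9
VLY - LAR - GRN - MID - QRY: 3.7+1.4+3.8+3.5 = 12.4
Cheapest is VLY - LAR - GRN - MID - QRY at 12.4 min.
So from VLY the first move is to LAR.

LAR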